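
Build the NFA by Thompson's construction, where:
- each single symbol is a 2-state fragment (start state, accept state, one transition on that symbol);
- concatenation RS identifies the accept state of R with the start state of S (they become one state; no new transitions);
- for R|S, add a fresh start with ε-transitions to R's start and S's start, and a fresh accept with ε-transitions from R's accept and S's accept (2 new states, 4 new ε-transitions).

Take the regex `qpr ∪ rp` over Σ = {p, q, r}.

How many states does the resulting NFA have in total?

Building bottom-up:
Each of the 5 symbol leaves contributes a 2-state fragment.
  qpr → 4 states
  rp → 3 states
  qpr ∪ rp → 9 states

9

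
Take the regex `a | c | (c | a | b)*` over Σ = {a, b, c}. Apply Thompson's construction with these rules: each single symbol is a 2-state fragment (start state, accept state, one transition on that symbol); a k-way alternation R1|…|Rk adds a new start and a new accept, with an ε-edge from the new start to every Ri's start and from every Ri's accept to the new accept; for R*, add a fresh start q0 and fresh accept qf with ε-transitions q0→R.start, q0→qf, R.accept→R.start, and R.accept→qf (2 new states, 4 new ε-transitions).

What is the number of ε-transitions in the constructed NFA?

By structural recursion:
Each of the 5 symbol leaves contributes 0 ε-transitions.
  c | a | b — 6 ε-transitions
  (c | a | b)* — 10 ε-transitions
  a | c | (c | a | b)* — 16 ε-transitions

16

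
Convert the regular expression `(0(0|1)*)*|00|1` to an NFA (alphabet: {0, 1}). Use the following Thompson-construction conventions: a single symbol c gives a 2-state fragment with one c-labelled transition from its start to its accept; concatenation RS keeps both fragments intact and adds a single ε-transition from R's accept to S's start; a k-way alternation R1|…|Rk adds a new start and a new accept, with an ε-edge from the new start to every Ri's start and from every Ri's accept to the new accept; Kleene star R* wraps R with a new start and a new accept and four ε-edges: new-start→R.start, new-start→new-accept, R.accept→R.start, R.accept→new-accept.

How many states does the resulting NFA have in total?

Per subexpression:
Each of the 6 symbol leaves contributes a 2-state fragment.
  0|1 = 6 states
  (0|1)* = 8 states
  0(0|1)* = 10 states
  (0(0|1)*)* = 12 states
  00 = 4 states
  (0(0|1)*)*|00|1 = 20 states

20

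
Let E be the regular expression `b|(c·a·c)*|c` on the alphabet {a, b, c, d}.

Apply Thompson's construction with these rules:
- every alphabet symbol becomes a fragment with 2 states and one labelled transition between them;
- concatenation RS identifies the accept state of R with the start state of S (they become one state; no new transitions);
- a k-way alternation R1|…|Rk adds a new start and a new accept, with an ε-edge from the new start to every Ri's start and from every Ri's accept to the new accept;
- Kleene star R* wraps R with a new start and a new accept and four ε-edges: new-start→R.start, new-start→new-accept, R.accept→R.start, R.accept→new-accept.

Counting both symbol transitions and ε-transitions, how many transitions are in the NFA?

By structural recursion:
Each of the 5 symbol leaves contributes 1 transition (1 symbol, 0 ε).
  c·a·c → 3 transitions (3 symbol, 0 ε)
  (c·a·c)* → 7 transitions (3 symbol, 4 ε)
  b|(c·a·c)*|c → 15 transitions (5 symbol, 10 ε)

15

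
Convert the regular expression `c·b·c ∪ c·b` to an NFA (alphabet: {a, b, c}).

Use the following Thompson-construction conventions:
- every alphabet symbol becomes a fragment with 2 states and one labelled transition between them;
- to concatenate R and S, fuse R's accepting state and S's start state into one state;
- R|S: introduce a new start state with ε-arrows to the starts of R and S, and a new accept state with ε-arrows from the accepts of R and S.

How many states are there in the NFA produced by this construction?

9

By structural recursion:
Each of the 5 symbol leaves contributes a 2-state fragment.
  c·b·c : 4 states
  c·b : 3 states
  c·b·c ∪ c·b : 9 states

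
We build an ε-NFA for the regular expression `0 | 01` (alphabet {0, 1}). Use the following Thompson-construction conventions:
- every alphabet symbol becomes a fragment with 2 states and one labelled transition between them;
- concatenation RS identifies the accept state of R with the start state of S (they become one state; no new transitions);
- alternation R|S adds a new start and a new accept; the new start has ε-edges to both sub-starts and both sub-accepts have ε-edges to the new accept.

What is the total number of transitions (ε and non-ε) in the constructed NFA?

By structural recursion:
Each of the 3 symbol leaves contributes 1 transition (1 symbol, 0 ε).
  01 : 2 transitions (2 symbol, 0 ε)
  0 | 01 : 7 transitions (3 symbol, 4 ε)

7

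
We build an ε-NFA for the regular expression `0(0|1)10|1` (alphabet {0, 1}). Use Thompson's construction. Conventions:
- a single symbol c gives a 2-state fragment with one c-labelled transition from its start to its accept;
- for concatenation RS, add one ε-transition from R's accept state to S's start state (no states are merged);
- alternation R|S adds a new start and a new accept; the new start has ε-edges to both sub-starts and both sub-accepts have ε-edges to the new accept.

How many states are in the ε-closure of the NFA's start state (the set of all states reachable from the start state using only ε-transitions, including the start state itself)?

3

Let C(F) = |ε-closure(F.start)| within fragment F, and note whether F accepts ε. Symbol fragments have C = 1 and do not accept ε. Then:
  0|1 : |closure| = 1 + 1 + 1 = 3 (the new accept is not ε-reachable since no branch accepts ε)
  0(0|1)10 : |closure| equals the left operand's closure size = 1 (its accept is not ε-reachable, so the closure stops there)
  0(0|1)10|1 : |closure| = 1 + 1 + 1 = 3 (the new accept is not ε-reachable since no branch accepts ε)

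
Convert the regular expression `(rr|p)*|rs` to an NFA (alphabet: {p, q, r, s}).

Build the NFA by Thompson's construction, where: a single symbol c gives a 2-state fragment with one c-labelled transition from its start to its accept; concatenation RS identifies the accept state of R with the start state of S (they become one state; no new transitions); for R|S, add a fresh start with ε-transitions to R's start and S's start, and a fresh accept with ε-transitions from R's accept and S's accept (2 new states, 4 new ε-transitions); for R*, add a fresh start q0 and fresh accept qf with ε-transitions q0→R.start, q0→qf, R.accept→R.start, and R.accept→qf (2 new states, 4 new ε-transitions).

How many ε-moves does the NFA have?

12

By structural recursion:
Each of the 5 symbol leaves contributes 0 ε-transitions.
  rr → 0 ε-transitions
  rr|p → 4 ε-transitions
  (rr|p)* → 8 ε-transitions
  rs → 0 ε-transitions
  (rr|p)*|rs → 12 ε-transitions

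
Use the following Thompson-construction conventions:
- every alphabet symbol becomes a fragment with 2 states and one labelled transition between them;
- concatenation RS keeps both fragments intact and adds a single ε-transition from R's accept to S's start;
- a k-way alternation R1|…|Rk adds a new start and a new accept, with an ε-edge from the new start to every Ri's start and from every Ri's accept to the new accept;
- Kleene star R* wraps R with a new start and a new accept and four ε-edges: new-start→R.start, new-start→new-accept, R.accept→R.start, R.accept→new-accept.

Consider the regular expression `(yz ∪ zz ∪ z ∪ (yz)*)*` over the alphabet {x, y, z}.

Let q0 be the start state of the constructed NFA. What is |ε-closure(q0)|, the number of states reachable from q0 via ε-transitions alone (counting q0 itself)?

10

Let C(F) = |ε-closure(F.start)| within fragment F, and note whether F accepts ε. Symbol fragments have C = 1 and do not accept ε. Then:
  yz → C equals the left operand's closure size = 1 (its accept is not ε-reachable, so the closure stops there)
  zz → C equals the left operand's closure size = 1 (its accept is not ε-reachable, so the closure stops there)
  yz → same as the first factor's closure: C = 1
  (yz)* → the star's fresh start ε-reaches both the body's start and the fresh accept: C = 2 + 1 = 3
  yz ∪ zz ∪ z ∪ (yz)* → new start ε-reaches every alternative's start; at least one alternative accepts ε, so the union's new accept is reached too: C = 1 + 1 + 1 + 1 + 3 + 1 = 8
  (yz ∪ zz ∪ z ∪ (yz)*)* → C = 1 (new start) + 8 (body) + 1 (new accept) = 10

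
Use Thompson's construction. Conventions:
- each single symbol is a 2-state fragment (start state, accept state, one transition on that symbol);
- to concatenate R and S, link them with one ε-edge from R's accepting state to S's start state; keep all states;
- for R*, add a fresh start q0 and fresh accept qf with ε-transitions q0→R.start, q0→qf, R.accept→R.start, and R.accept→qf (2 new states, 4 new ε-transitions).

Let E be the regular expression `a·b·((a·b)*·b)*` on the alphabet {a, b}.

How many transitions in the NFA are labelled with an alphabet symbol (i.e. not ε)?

5

By structural recursion:
Each of the 5 symbol leaves contributes exactly 1 symbol transition.
  a·b → 2 symbol transitions
  (a·b)* → 2 symbol transitions
  (a·b)*·b → 3 symbol transitions
  ((a·b)*·b)* → 3 symbol transitions
  a·b·((a·b)*·b)* → 5 symbol transitions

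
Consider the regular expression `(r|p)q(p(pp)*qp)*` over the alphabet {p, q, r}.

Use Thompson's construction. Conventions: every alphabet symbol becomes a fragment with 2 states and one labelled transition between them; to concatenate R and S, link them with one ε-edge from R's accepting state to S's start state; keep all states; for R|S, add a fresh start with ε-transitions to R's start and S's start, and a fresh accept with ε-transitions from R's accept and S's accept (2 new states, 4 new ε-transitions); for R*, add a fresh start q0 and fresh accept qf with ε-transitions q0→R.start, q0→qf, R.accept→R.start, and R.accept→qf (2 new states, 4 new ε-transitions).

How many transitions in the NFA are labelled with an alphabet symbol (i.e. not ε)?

Building bottom-up:
Each of the 8 symbol leaves contributes exactly 1 symbol transition.
  r|p : 2 symbol transitions
  pp : 2 symbol transitions
  (pp)* : 2 symbol transitions
  p(pp)*qp : 5 symbol transitions
  (p(pp)*qp)* : 5 symbol transitions
  (r|p)q(p(pp)*qp)* : 8 symbol transitions

8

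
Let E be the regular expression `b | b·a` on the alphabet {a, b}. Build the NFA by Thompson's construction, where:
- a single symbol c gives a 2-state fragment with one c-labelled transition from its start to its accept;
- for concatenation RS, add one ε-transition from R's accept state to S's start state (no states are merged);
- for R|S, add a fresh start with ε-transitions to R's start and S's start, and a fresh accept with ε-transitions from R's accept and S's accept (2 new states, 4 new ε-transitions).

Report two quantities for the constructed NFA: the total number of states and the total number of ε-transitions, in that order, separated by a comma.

8, 5

Bottom-up over the parse tree:
Each of the 3 symbol leaves contributes 2 states and 0 ε-transitions.
  b·a — 4 states, 1 ε-transition
  b | b·a — 8 states, 5 ε-transitions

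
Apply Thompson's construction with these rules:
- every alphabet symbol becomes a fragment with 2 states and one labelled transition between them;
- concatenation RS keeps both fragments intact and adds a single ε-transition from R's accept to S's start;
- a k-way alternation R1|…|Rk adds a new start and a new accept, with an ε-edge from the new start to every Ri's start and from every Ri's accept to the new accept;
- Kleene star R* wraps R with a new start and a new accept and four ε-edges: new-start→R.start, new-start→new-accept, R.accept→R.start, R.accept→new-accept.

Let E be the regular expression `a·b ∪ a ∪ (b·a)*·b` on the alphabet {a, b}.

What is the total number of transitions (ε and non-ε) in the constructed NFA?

19

Building bottom-up:
Each of the 6 symbol leaves contributes 1 transition (1 symbol, 0 ε).
  a·b = 3 transitions (2 symbol, 1 ε)
  b·a = 3 transitions (2 symbol, 1 ε)
  (b·a)* = 7 transitions (2 symbol, 5 ε)
  (b·a)*·b = 9 transitions (3 symbol, 6 ε)
  a·b ∪ a ∪ (b·a)*·b = 19 transitions (6 symbol, 13 ε)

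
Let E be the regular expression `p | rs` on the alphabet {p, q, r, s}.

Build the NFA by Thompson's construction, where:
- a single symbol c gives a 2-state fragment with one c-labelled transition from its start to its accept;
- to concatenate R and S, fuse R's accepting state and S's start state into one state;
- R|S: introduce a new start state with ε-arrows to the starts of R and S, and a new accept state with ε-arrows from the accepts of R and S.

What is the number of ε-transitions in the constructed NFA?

Bottom-up over the parse tree:
Each of the 3 symbol leaves contributes 0 ε-transitions.
  rs : 0 ε-transitions
  p | rs : 4 ε-transitions

4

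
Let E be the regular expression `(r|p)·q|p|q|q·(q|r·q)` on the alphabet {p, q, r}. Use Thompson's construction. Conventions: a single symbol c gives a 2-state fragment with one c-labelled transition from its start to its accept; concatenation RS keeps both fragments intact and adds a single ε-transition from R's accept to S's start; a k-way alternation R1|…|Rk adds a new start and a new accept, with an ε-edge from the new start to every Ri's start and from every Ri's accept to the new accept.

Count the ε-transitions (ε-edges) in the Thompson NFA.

19

Per subexpression:
Each of the 9 symbol leaves contributes 0 ε-transitions.
  r|p — 4 ε-transitions
  (r|p)·q — 5 ε-transitions
  r·q — 1 ε-transition
  q|r·q — 5 ε-transitions
  q·(q|r·q) — 6 ε-transitions
  (r|p)·q|p|q|q·(q|r·q) — 19 ε-transitions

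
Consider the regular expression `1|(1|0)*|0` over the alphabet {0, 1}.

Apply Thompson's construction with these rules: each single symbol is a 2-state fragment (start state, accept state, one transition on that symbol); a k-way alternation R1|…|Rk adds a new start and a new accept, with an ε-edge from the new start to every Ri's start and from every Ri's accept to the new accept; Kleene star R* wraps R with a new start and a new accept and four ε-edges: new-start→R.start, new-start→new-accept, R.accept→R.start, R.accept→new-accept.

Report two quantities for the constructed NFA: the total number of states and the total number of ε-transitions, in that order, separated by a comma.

By structural recursion:
Each of the 4 symbol leaves contributes 2 states and 0 ε-transitions.
  1|0 : 6 states, 4 ε-transitions
  (1|0)* : 8 states, 8 ε-transitions
  1|(1|0)*|0 : 14 states, 14 ε-transitions

14, 14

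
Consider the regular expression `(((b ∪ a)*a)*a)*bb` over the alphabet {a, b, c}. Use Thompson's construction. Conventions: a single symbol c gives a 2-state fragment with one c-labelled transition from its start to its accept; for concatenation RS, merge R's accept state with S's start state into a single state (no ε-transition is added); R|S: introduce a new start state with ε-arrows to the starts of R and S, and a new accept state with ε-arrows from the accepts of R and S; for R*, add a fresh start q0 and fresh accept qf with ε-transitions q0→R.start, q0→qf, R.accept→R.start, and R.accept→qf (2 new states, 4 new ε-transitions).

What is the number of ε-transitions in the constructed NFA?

16

Building bottom-up:
Each of the 6 symbol leaves contributes 0 ε-transitions.
  b ∪ a — 4 ε-transitions
  (b ∪ a)* — 8 ε-transitions
  (b ∪ a)*a — 8 ε-transitions
  ((b ∪ a)*a)* — 12 ε-transitions
  ((b ∪ a)*a)*a — 12 ε-transitions
  (((b ∪ a)*a)*a)* — 16 ε-transitions
  (((b ∪ a)*a)*a)*bb — 16 ε-transitions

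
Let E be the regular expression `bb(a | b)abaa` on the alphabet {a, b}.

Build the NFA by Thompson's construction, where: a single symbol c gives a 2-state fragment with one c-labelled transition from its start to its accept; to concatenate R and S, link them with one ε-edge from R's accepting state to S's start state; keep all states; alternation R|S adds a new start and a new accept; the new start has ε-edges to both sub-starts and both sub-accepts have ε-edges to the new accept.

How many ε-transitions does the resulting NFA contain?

10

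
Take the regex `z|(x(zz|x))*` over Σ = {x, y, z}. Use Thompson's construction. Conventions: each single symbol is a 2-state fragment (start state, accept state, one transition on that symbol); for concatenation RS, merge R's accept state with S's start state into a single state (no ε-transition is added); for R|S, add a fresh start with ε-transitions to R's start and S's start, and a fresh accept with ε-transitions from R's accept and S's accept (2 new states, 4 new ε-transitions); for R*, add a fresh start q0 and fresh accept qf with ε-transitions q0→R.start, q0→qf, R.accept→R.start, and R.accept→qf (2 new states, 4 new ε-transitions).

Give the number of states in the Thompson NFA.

14

Per subexpression:
Each of the 5 symbol leaves contributes a 2-state fragment.
  zz → 3 states
  zz|x → 7 states
  x(zz|x) → 8 states
  (x(zz|x))* → 10 states
  z|(x(zz|x))* → 14 states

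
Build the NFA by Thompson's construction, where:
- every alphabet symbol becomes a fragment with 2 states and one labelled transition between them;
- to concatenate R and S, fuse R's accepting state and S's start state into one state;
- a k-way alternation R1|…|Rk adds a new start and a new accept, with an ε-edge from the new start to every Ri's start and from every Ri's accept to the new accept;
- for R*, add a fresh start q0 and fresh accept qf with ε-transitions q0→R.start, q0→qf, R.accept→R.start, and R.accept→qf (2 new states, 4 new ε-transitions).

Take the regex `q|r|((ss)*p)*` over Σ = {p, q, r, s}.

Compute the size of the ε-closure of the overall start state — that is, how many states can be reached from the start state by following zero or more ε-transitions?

9

Compute the ε-closure size of each fragment's start state recursively; a symbol fragment's start has no outgoing ε-edge, so its closure is just itself (size 1).
  ss — same as the first factor's closure: C = 1
  (ss)* — C = 1 (new start) + 1 (body) + 1 (new accept) = 3
  (ss)*p — the left operand accepts ε, so the closure extends into the next operand (the shared merged state is already counted); C = 3 + (1−1) = 3
  ((ss)*p)* — new start has ε-edges to the inner start and to the new accept, so C = 2 + 3 = 5
  q|r|((ss)*p)* — new start ε-reaches every alternative's start; at least one alternative accepts ε, so the union's new accept is reached too: C = 1 + 1 + 1 + 5 + 1 = 9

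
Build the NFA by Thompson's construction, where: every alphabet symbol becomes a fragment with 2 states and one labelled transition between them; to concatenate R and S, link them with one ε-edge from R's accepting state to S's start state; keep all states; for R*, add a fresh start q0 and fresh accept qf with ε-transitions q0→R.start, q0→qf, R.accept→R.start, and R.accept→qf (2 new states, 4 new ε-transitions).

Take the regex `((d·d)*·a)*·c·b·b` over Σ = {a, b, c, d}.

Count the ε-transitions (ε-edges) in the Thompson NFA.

13

Recursing over subexpressions:
Each of the 6 symbol leaves contributes 0 ε-transitions.
  d·d — 1 ε-transition
  (d·d)* — 5 ε-transitions
  (d·d)*·a — 6 ε-transitions
  ((d·d)*·a)* — 10 ε-transitions
  ((d·d)*·a)*·c·b·b — 13 ε-transitions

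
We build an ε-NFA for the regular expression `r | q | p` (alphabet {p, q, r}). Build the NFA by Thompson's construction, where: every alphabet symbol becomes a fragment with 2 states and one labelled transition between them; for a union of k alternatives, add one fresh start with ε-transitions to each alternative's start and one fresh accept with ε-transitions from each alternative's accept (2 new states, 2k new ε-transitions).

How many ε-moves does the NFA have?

6

Building bottom-up:
Each of the 3 symbol leaves contributes 0 ε-transitions.
  r | q | p — 6 ε-transitions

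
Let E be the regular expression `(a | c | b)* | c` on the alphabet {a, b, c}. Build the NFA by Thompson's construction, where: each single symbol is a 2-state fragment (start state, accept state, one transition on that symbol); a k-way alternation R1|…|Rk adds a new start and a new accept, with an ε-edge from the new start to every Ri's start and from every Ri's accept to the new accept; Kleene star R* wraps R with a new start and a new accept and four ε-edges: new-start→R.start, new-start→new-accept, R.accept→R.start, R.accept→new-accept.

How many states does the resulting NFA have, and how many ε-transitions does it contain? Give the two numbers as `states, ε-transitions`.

Recursing over subexpressions:
Each of the 4 symbol leaves contributes 2 states and 0 ε-transitions.
  a | c | b : 8 states, 6 ε-transitions
  (a | c | b)* : 10 states, 10 ε-transitions
  (a | c | b)* | c : 14 states, 14 ε-transitions

14, 14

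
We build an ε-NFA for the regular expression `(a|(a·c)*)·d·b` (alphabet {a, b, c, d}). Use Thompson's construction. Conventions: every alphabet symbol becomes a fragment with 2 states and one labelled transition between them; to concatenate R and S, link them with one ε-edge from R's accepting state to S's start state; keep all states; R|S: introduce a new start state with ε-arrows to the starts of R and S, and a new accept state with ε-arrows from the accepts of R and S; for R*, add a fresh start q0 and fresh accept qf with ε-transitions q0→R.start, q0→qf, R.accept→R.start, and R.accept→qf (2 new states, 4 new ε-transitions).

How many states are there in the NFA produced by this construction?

14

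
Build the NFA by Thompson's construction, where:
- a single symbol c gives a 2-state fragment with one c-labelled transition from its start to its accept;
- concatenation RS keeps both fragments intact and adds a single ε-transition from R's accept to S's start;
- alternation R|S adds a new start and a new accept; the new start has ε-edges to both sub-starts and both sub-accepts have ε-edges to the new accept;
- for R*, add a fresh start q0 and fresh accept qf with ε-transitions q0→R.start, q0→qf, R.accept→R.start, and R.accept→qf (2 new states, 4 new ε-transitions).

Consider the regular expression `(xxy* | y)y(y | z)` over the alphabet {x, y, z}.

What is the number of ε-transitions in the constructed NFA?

By structural recursion:
Each of the 7 symbol leaves contributes 0 ε-transitions.
  y* = 4 ε-transitions
  xxy* = 6 ε-transitions
  xxy* | y = 10 ε-transitions
  y | z = 4 ε-transitions
  (xxy* | y)y(y | z) = 16 ε-transitions

16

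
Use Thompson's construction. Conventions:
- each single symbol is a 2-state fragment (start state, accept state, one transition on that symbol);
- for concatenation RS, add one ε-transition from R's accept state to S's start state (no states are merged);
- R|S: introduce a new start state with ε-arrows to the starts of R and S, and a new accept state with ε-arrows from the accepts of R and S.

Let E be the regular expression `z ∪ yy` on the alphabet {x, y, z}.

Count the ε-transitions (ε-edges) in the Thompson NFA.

Bottom-up over the parse tree:
Each of the 3 symbol leaves contributes 0 ε-transitions.
  yy : 1 ε-transition
  z ∪ yy : 5 ε-transitions

5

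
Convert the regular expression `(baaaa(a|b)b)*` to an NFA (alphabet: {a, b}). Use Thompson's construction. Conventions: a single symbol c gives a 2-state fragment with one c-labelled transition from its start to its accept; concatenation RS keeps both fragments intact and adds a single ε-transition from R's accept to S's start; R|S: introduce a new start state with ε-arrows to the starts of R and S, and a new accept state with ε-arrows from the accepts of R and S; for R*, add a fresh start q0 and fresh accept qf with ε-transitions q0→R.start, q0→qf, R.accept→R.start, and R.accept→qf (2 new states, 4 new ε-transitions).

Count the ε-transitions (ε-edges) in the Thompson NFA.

14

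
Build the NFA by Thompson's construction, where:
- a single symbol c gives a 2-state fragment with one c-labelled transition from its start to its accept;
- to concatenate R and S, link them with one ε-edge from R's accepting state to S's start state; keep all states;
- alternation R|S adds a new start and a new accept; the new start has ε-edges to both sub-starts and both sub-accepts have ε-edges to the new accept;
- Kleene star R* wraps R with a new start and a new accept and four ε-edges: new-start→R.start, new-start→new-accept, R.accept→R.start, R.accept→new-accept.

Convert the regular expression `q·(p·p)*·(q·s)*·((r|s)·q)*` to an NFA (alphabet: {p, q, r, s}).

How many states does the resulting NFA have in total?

Per subexpression:
Each of the 8 symbol leaves contributes a 2-state fragment.
  p·p = 4 states
  (p·p)* = 6 states
  q·s = 4 states
  (q·s)* = 6 states
  r|s = 6 states
  (r|s)·q = 8 states
  ((r|s)·q)* = 10 states
  q·(p·p)*·(q·s)*·((r|s)·q)* = 24 states

24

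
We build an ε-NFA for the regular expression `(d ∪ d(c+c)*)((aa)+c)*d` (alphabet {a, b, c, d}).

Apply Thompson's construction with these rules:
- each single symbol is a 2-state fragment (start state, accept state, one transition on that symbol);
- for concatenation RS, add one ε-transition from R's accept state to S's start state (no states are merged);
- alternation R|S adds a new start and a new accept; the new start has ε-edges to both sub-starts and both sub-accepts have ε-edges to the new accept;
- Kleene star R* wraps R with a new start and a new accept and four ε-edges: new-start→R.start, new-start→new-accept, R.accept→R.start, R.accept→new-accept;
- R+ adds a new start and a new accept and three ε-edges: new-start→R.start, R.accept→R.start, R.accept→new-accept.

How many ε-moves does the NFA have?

Per subexpression:
Each of the 8 symbol leaves contributes 0 ε-transitions.
  c+ : 3 ε-transitions
  c+c : 4 ε-transitions
  (c+c)* : 8 ε-transitions
  d(c+c)* : 9 ε-transitions
  d ∪ d(c+c)* : 13 ε-transitions
  aa : 1 ε-transition
  (aa)+ : 4 ε-transitions
  (aa)+c : 5 ε-transitions
  ((aa)+c)* : 9 ε-transitions
  (d ∪ d(c+c)*)((aa)+c)*d : 24 ε-transitions

24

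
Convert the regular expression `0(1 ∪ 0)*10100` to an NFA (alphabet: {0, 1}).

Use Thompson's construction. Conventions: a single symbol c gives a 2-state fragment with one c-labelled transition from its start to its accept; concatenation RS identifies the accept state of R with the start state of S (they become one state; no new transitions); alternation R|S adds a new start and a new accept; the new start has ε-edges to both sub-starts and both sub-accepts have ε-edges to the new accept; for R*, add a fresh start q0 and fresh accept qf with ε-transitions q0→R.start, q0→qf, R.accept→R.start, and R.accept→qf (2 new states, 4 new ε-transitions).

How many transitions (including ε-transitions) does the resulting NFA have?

16

Recursing over subexpressions:
Each of the 8 symbol leaves contributes 1 transition (1 symbol, 0 ε).
  1 ∪ 0 — 6 transitions (2 symbol, 4 ε)
  (1 ∪ 0)* — 10 transitions (2 symbol, 8 ε)
  0(1 ∪ 0)*10100 — 16 transitions (8 symbol, 8 ε)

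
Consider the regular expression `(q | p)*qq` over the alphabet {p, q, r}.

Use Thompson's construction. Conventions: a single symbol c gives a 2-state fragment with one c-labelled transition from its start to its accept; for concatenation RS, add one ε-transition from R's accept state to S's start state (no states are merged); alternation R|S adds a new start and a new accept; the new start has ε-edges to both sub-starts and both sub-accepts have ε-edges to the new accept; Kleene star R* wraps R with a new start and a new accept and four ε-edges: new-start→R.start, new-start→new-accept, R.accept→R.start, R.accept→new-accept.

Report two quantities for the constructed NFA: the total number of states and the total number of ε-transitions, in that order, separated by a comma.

Per subexpression:
Each of the 4 symbol leaves contributes 2 states and 0 ε-transitions.
  q | p : 6 states, 4 ε-transitions
  (q | p)* : 8 states, 8 ε-transitions
  (q | p)*qq : 12 states, 10 ε-transitions

12, 10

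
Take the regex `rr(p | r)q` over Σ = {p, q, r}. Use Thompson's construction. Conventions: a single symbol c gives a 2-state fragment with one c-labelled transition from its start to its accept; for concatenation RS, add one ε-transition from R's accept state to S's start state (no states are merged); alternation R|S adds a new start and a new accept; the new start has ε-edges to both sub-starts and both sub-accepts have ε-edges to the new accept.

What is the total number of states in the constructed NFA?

Per subexpression:
Each of the 5 symbol leaves contributes a 2-state fragment.
  p | r = 6 states
  rr(p | r)q = 12 states

12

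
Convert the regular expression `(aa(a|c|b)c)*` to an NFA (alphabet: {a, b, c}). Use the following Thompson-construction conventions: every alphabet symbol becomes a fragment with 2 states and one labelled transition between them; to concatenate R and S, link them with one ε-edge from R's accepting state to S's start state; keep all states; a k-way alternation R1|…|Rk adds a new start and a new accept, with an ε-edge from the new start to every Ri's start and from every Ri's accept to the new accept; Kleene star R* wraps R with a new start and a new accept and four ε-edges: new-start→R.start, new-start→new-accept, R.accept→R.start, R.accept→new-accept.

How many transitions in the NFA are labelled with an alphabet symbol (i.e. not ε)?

6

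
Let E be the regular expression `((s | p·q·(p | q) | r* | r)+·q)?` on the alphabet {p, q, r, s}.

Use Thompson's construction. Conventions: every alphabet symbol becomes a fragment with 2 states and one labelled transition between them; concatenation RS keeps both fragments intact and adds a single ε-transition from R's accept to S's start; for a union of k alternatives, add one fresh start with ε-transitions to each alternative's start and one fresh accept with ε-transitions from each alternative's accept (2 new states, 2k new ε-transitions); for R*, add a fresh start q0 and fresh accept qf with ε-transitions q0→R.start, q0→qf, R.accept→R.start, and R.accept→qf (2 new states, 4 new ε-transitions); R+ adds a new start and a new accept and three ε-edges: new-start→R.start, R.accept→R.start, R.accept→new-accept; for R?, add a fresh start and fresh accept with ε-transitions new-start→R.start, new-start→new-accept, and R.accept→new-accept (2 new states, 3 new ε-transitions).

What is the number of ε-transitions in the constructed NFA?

Per subexpression:
Each of the 8 symbol leaves contributes 0 ε-transitions.
  p | q = 4 ε-transitions
  p·q·(p | q) = 6 ε-transitions
  r* = 4 ε-transitions
  s | p·q·(p | q) | r* | r = 18 ε-transitions
  (s | p·q·(p | q) | r* | r)+ = 21 ε-transitions
  (s | p·q·(p | q) | r* | r)+·q = 22 ε-transitions
  ((s | p·q·(p | q) | r* | r)+·q)? = 25 ε-transitions

25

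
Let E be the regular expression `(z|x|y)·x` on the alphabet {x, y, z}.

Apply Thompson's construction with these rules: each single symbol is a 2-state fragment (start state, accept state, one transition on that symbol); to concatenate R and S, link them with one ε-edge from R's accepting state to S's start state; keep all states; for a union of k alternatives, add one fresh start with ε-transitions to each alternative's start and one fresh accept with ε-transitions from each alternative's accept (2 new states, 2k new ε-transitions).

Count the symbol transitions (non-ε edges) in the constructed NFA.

Recursing over subexpressions:
Each of the 4 symbol leaves contributes exactly 1 symbol transition.
  z|x|y — 3 symbol transitions
  (z|x|y)·x — 4 symbol transitions

4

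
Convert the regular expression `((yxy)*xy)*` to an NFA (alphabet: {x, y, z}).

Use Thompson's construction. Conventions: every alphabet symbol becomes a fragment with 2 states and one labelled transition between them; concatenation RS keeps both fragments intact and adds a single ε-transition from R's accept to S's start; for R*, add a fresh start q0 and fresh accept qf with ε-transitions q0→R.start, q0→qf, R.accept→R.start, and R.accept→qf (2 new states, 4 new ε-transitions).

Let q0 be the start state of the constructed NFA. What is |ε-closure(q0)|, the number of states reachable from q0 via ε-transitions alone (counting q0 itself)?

Work bottom-up. For each fragment F, track |ε-closure(F.start)| and whether F's accept lies in that closure (i.e. whether F accepts ε). A single-symbol fragment has closure size 1 and does not accept ε.
  yxy — same as the first factor's closure: |ε-closure| = 1
  (yxy)* — |ε-closure| = 1 (new start) + 1 (body) + 1 (new accept) = 3
  (yxy)*xy — the left operand accepts ε, so the closure extends into the next operand (via the concat ε-link); |ε-closure| = 3 + 1 = 4
  ((yxy)*xy)* — |ε-closure| = 1 (new start) + 4 (body) + 1 (new accept) = 6

6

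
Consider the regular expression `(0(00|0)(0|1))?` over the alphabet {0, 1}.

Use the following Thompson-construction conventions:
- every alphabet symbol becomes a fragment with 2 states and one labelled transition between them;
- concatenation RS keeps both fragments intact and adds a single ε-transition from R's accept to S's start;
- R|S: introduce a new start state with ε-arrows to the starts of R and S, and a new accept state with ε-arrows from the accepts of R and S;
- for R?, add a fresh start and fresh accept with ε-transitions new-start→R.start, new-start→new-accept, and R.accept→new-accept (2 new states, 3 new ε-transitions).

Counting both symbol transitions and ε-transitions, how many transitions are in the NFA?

20

Per subexpression:
Each of the 6 symbol leaves contributes 1 transition (1 symbol, 0 ε).
  00 : 3 transitions (2 symbol, 1 ε)
  00|0 : 8 transitions (3 symbol, 5 ε)
  0|1 : 6 transitions (2 symbol, 4 ε)
  0(00|0)(0|1) : 17 transitions (6 symbol, 11 ε)
  (0(00|0)(0|1))? : 20 transitions (6 symbol, 14 ε)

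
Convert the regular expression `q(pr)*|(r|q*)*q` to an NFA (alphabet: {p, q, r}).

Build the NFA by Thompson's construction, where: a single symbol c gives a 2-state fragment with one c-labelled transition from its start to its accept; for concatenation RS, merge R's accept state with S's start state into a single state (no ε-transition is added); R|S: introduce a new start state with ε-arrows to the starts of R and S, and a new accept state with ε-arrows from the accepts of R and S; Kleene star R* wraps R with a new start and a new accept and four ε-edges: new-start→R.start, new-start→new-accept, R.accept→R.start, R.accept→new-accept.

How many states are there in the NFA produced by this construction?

19

Per subexpression:
Each of the 6 symbol leaves contributes a 2-state fragment.
  pr — 3 states
  (pr)* — 5 states
  q(pr)* — 6 states
  q* — 4 states
  r|q* — 8 states
  (r|q*)* — 10 states
  (r|q*)*q — 11 states
  q(pr)*|(r|q*)*q — 19 states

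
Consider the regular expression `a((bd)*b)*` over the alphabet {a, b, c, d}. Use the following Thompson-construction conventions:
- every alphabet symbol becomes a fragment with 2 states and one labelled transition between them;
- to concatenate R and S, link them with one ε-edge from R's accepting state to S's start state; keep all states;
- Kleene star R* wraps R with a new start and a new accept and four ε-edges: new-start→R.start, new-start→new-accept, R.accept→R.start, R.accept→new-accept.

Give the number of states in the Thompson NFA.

Per subexpression:
Each of the 4 symbol leaves contributes a 2-state fragment.
  bd : 4 states
  (bd)* : 6 states
  (bd)*b : 8 states
  ((bd)*b)* : 10 states
  a((bd)*b)* : 12 states

12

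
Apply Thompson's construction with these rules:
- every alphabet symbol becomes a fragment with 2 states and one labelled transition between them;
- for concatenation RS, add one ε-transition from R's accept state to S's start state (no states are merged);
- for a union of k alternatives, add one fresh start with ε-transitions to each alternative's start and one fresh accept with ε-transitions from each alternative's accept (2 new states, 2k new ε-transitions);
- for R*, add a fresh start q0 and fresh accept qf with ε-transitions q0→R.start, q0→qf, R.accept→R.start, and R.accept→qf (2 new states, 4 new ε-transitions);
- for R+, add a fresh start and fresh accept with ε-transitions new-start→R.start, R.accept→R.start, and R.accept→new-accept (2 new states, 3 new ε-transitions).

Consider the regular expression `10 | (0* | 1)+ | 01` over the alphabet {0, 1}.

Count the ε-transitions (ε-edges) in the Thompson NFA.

19

Building bottom-up:
Each of the 6 symbol leaves contributes 0 ε-transitions.
  10 → 1 ε-transition
  0* → 4 ε-transitions
  0* | 1 → 8 ε-transitions
  (0* | 1)+ → 11 ε-transitions
  01 → 1 ε-transition
  10 | (0* | 1)+ | 01 → 19 ε-transitions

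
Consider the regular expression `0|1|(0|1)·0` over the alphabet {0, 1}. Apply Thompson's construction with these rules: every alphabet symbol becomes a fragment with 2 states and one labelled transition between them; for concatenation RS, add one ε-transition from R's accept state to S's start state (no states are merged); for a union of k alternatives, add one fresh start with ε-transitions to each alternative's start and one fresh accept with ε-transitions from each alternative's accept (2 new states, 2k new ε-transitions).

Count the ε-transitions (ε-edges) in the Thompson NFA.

Per subexpression:
Each of the 5 symbol leaves contributes 0 ε-transitions.
  0|1 — 4 ε-transitions
  (0|1)·0 — 5 ε-transitions
  0|1|(0|1)·0 — 11 ε-transitions

11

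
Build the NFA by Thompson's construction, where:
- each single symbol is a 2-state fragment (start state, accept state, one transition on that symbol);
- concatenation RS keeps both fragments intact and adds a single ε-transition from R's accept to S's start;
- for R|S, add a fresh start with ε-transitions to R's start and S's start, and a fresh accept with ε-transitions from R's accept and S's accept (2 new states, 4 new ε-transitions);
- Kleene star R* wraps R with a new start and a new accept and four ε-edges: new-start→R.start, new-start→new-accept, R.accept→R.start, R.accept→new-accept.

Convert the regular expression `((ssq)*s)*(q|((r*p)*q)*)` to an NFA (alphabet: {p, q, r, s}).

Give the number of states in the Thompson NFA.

By structural recursion:
Each of the 8 symbol leaves contributes a 2-state fragment.
  ssq = 6 states
  (ssq)* = 8 states
  (ssq)*s = 10 states
  ((ssq)*s)* = 12 states
  r* = 4 states
  r*p = 6 states
  (r*p)* = 8 states
  (r*p)*q = 10 states
  ((r*p)*q)* = 12 states
  q|((r*p)*q)* = 16 states
  ((ssq)*s)*(q|((r*p)*q)*) = 28 states

28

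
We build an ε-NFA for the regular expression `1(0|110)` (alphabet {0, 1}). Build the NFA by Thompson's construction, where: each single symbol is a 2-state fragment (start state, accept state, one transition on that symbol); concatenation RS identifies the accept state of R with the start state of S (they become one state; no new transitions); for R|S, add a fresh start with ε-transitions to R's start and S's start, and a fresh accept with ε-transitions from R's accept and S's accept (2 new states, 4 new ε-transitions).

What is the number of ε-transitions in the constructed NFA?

4

Bottom-up over the parse tree:
Each of the 5 symbol leaves contributes 0 ε-transitions.
  110 — 0 ε-transitions
  0|110 — 4 ε-transitions
  1(0|110) — 4 ε-transitions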